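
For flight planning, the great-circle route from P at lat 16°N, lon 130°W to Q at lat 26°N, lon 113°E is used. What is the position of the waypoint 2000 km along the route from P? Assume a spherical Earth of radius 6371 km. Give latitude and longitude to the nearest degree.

From cos δ = sin φ₁ sin φ₂ + cos φ₁ cos φ₂ cos Δλ, the central angle is δ ≈ 1.846 rad (105.7°). The total great-circle distance is δ·R ≈ 1.846 × 6371 ≈ 11759 km, so the target fraction is f = 2000/11759 ≈ 0.170.
Interpolate at f ≈ 0.170 with slerp weights a = sin((1−f)δ)/sin δ ≈ 1.038, b = sin(fδ)/sin δ ≈ 0.321.
p = a·p₁ + b·p₂ ≈ (-0.754, -0.499, 0.427); φ = arcsin(p_z) ≈ 25.27°, λ = atan2(p_y, p_x) ≈ -146.51°.

≈ lat 25°N, lon 147°W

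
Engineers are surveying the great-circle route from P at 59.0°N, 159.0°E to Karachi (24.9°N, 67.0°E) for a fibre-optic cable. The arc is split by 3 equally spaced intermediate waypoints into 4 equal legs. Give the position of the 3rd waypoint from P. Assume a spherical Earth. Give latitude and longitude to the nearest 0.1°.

Convert each endpoint to a unit vector on the sphere (x = cos φ cos λ, y = cos φ sin λ, z = sin φ).
The central angle between the endpoints is δ = arccos(p₁·p₂) ≈ 1.219 rad (69.8°).
Interpolate at f = 3/4 with slerp weights a = sin((1−f)δ)/sin δ ≈ 0.320, b = sin(fδ)/sin δ ≈ 0.844.
p = a·p₁ + b·p₂ ≈ (0.145, 0.763, 0.629); φ = arcsin(p_z) ≈ 38.99°, λ = atan2(p_y, p_x) ≈ 79.22°.

≈ 39.0°N, 79.2°E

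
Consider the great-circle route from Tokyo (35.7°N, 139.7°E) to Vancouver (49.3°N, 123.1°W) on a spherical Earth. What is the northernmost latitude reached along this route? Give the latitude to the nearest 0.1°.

≈ 55.5°N

The great circle lies in the plane with unit normal n̂ = (p₁ × p₂)/|p₁ × p₂|.
Here n̂_z ≈ +0.567; the vertex latitude is φ_max = arccos|n̂_z| ≈ 55.5°.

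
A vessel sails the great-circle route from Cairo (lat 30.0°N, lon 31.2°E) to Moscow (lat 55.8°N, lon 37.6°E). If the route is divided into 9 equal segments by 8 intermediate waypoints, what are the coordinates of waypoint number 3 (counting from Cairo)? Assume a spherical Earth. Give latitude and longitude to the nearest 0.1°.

≈ lat 38.6°N, lon 32.8°E

Convert each endpoint to a unit vector on the sphere (x = cos φ cos λ, y = cos φ sin λ, z = sin φ).
The central angle between the endpoints is δ = arccos(p₁·p₂) ≈ 0.457 rad (26.2°).
Interpolate at f = 3/9 with slerp weights a = sin((1−f)δ)/sin δ ≈ 0.680, b = sin(fδ)/sin δ ≈ 0.344.
p = a·p₁ + b·p₂ ≈ (0.657, 0.423, 0.624); φ = arcsin(p_z) ≈ 38.63°, λ = atan2(p_y, p_x) ≈ 32.78°.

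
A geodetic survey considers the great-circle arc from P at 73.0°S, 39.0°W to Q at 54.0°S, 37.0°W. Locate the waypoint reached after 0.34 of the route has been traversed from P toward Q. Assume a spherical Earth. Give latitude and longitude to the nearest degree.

Convert each endpoint to a unit vector on the sphere (x = cos φ cos λ, y = cos φ sin λ, z = sin φ).
The central angle between the endpoints is δ = arccos(p₁·p₂) ≈ 0.332 rad (19.0°).
Interpolate at f = 0.34 with slerp weights a = sin((1−f)δ)/sin δ ≈ 0.667, b = sin(fδ)/sin δ ≈ 0.346.
p = a·p₁ + b·p₂ ≈ (0.314, -0.245, -0.917); φ = arcsin(p_z) ≈ -66.54°, λ = atan2(p_y, p_x) ≈ -37.98°.

≈ 67°S, 38°W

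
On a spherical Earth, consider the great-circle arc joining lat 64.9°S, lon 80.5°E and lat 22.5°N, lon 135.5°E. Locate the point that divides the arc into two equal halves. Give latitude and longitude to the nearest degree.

From cos δ = sin φ₁ sin φ₂ + cos φ₁ cos φ₂ cos Δλ, the central angle is δ ≈ 1.693 rad (97.0°).
Interpolate at f = 1/2 with slerp weights a = sin((1−f)δ)/sin δ ≈ 0.755, b = sin(fδ)/sin δ ≈ 0.755.
p = a·p₁ + b·p₂ ≈ (-0.444, 0.804, -0.395); φ = arcsin(p_z) ≈ -23.24°, λ = atan2(p_y, p_x) ≈ 118.92°.

≈ lat 23°S, lon 119°E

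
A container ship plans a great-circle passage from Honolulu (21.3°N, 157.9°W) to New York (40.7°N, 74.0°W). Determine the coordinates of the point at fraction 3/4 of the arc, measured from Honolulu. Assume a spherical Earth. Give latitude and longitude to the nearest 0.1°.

≈ 42.2°N, 98.0°W

Convert each endpoint to a unit vector on the sphere (x = cos φ cos λ, y = cos φ sin λ, z = sin φ).
The central angle between the endpoints is δ = arccos(p₁·p₂) ≈ 1.254 rad (71.8°).
Interpolate at f = 3/4 with slerp weights a = sin((1−f)δ)/sin δ ≈ 0.324, b = sin(fδ)/sin δ ≈ 0.850.
p = a·p₁ + b·p₂ ≈ (-0.102, -0.733, 0.672); φ = arcsin(p_z) ≈ 42.24°, λ = atan2(p_y, p_x) ≈ -97.95°.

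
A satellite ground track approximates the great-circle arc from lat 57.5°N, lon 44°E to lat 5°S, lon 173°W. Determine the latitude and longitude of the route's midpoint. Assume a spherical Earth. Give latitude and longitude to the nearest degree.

Write both endpoints as unit vectors p₁, p₂ with components (cos φ cos λ, cos φ sin λ, sin φ).
The central angle between the endpoints is δ = arccos(p₁·p₂) ≈ 2.096 rad (120.1°).
Interpolate at f = 1/2 with slerp weights a = sin((1−f)δ)/sin δ ≈ 1.001, b = sin(fδ)/sin δ ≈ 1.001.
p = a·p₁ + b·p₂ ≈ (-0.603, 0.252, 0.757); φ = arcsin(p_z) ≈ 49.20°, λ = atan2(p_y, p_x) ≈ 157.31°.

≈ lat 49°N, lon 157°E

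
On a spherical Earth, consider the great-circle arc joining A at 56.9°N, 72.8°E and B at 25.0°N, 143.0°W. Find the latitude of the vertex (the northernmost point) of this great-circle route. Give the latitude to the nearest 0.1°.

The great circle lies in the plane with unit normal n̂ = (p₁ × p₂)/|p₁ × p₂|.
Here n̂_z ≈ +0.290; the vertex latitude is φ_max = arccos|n̂_z| ≈ 73.2°.
Check via Clairaut: cos φ_max = |cos φ₁| · sin C = cos(56.9°)·sin(32.1°) ≈ 0.290, again giving ≈ 73.2°.

≈ 73.2°N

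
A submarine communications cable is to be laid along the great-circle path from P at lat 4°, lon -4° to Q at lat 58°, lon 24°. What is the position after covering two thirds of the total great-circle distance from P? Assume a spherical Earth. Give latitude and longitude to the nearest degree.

≈ lat 41°, lon 10°

Write both endpoints as unit vectors p₁, p₂ with components (cos φ cos λ, cos φ sin λ, sin φ).
The central angle between the endpoints is δ = arccos(p₁·p₂) ≈ 1.017 rad (58.3°).
Interpolate at f = 2/3 with slerp weights a = sin((1−f)δ)/sin δ ≈ 0.391, b = sin(fδ)/sin δ ≈ 0.737.
p = a·p₁ + b·p₂ ≈ (0.746, 0.132, 0.653); φ = arcsin(p_z) ≈ 40.74°, λ = atan2(p_y, p_x) ≈ 10.01°.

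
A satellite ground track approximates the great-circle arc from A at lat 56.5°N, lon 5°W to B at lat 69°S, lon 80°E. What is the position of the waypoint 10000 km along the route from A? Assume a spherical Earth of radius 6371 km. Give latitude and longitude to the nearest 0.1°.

≈ lat 27.4°S, lon 33.3°E

Convert each endpoint to a unit vector on the sphere (x = cos φ cos λ, y = cos φ sin λ, z = sin φ).
The central angle between the endpoints is δ = arccos(p₁·p₂) ≈ 2.436 rad (139.6°). The total great-circle distance is δ·R ≈ 2.436 × 6371 ≈ 15520 km, so the target fraction is f = 10000/15520 ≈ 0.644.
Interpolate at f ≈ 0.644 with slerp weights a = sin((1−f)δ)/sin δ ≈ 1.175, b = sin(fδ)/sin δ ≈ 1.542.
p = a·p₁ + b·p₂ ≈ (0.742, 0.488, -0.460); φ = arcsin(p_z) ≈ -27.37°, λ = atan2(p_y, p_x) ≈ 33.31°.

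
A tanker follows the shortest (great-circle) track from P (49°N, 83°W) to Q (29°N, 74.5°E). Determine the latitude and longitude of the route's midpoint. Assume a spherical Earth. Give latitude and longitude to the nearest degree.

≈ (73°N, 31°E)

Convert each endpoint to a unit vector on the sphere (x = cos φ cos λ, y = cos φ sin λ, z = sin φ).
The central angle between the endpoints is δ = arccos(p₁·p₂) ≈ 1.736 rad (99.5°).
Interpolate at f = 1/2 with slerp weights a = sin((1−f)δ)/sin δ ≈ 0.773, b = sin(fδ)/sin δ ≈ 0.773.
p = a·p₁ + b·p₂ ≈ (0.243, 0.148, 0.959); φ = arcsin(p_z) ≈ 73.48°, λ = atan2(p_y, p_x) ≈ 31.42°.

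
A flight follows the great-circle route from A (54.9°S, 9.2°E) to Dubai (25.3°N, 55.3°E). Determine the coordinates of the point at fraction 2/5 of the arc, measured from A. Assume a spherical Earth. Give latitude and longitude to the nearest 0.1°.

≈ (24.1°S, 33.9°E)

The haversine formula gives a central angle δ ≈ 1.560 rad (89.4°) between the endpoints.
Interpolate at f = 2/5 with slerp weights a = sin((1−f)δ)/sin δ ≈ 0.805, b = sin(fδ)/sin δ ≈ 0.584.
p = a·p₁ + b·p₂ ≈ (0.758, 0.508, -0.409); φ = arcsin(p_z) ≈ -24.15°, λ = atan2(p_y, p_x) ≈ 33.85°.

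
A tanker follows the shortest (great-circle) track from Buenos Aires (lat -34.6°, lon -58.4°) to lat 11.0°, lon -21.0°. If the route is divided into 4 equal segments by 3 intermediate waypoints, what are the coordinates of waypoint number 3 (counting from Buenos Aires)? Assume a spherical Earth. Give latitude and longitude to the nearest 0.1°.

Write both endpoints as unit vectors p₁, p₂ with components (cos φ cos λ, cos φ sin λ, sin φ).
The central angle between the endpoints is δ = arccos(p₁·p₂) ≈ 1.008 rad (57.8°).
Interpolate at f = 3/4 with slerp weights a = sin((1−f)δ)/sin δ ≈ 0.295, b = sin(fδ)/sin δ ≈ 0.811.
p = a·p₁ + b·p₂ ≈ (0.870, -0.492, -0.013); φ = arcsin(p_z) ≈ -0.72°, λ = atan2(p_y, p_x) ≈ -29.48°.

≈ lat -0.7°, lon -29.5°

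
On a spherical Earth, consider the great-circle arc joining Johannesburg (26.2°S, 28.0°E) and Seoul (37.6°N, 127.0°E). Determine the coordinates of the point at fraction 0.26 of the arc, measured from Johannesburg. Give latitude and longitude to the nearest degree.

≈ 9°S, 53°E

From cos δ = sin φ₁ sin φ₂ + cos φ₁ cos φ₂ cos Δλ, the central angle is δ ≈ 1.961 rad (112.4°).
Interpolate at f = 0.26 with slerp weights a = sin((1−f)δ)/sin δ ≈ 1.074, b = sin(fδ)/sin δ ≈ 0.528.
p = a·p₁ + b·p₂ ≈ (0.599, 0.786, -0.152); φ = arcsin(p_z) ≈ -8.74°, λ = atan2(p_y, p_x) ≈ 52.70°.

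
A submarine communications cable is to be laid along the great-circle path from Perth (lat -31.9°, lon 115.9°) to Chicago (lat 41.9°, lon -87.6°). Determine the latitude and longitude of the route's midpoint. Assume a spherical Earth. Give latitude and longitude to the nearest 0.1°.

Write both endpoints as unit vectors p₁, p₂ with components (cos φ cos λ, cos φ sin λ, sin φ).
The central angle between the endpoints is δ = arccos(p₁·p₂) ≈ 2.772 rad (158.8°).
Interpolate at f = 1/2 with slerp weights a = sin((1−f)δ)/sin δ ≈ 2.720, b = sin(fδ)/sin δ ≈ 2.720.
p = a·p₁ + b·p₂ ≈ (-0.924, 0.055, 0.379); φ = arcsin(p_z) ≈ 22.28°, λ = atan2(p_y, p_x) ≈ 176.62°.

≈ lat 22.3°, lon 176.6°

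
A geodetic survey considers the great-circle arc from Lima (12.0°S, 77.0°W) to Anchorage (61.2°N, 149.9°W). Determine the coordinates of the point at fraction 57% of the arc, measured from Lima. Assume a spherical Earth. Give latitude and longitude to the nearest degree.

Convert each endpoint to a unit vector on the sphere (x = cos φ cos λ, y = cos φ sin λ, z = sin φ).
The central angle between the endpoints is δ = arccos(p₁·p₂) ≈ 1.614 rad (92.5°).
Interpolate at f = 0.57 with slerp weights a = sin((1−f)δ)/sin δ ≈ 0.640, b = sin(fδ)/sin δ ≈ 0.797.
p = a·p₁ + b·p₂ ≈ (-0.191, -0.803, 0.565); φ = arcsin(p_z) ≈ 34.39°, λ = atan2(p_y, p_x) ≈ -103.39°.

≈ 34°N, 103°W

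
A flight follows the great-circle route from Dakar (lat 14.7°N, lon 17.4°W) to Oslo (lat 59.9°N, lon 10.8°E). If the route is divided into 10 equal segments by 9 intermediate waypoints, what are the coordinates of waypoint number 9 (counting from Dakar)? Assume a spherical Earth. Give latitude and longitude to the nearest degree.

The haversine formula gives a central angle δ ≈ 0.867 rad (49.7°) between the endpoints.
Interpolate at f = 9/10 with slerp weights a = sin((1−f)δ)/sin δ ≈ 0.114, b = sin(fδ)/sin δ ≈ 0.923.
p = a·p₁ + b·p₂ ≈ (0.559, 0.054, 0.827); φ = arcsin(p_z) ≈ 55.81°, λ = atan2(p_y, p_x) ≈ 5.50°.

≈ lat 56°N, lon 5°E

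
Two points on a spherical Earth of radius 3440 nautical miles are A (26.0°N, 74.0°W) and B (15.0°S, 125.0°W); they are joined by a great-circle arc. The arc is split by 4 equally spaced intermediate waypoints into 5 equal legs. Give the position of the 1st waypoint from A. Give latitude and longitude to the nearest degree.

≈ (18°N, 85°W)

Convert each endpoint to a unit vector on the sphere (x = cos φ cos λ, y = cos φ sin λ, z = sin φ).
The central angle between the endpoints is δ = arccos(p₁·p₂) ≈ 1.123 rad (64.3°).
Interpolate at f = 1/5 with slerp weights a = sin((1−f)δ)/sin δ ≈ 0.868, b = sin(fδ)/sin δ ≈ 0.247.
p = a·p₁ + b·p₂ ≈ (0.078, -0.945, 0.317); φ = arcsin(p_z) ≈ 18.45°, λ = atan2(p_y, p_x) ≈ -85.28°.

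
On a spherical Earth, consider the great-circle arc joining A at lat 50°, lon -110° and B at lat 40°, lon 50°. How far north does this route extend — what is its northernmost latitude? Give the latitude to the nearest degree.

The great circle lies in the plane with unit normal n̂ = (p₁ × p₂)/|p₁ × p₂|.
Here n̂_z ≈ +0.168; the vertex latitude is φ_max = arccos|n̂_z| ≈ 80.3°.

≈ 80°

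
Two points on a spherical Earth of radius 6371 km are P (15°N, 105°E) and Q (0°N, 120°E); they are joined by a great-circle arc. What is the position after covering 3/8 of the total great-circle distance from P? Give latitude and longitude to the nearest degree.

Convert each endpoint to a unit vector on the sphere (x = cos φ cos λ, y = cos φ sin λ, z = sin φ).
The central angle between the endpoints is δ = arccos(p₁·p₂) ≈ 0.368 rad (21.1°).
Interpolate at f = 3/8 with slerp weights a = sin((1−f)δ)/sin δ ≈ 0.634, b = sin(fδ)/sin δ ≈ 0.382.
p = a·p₁ + b·p₂ ≈ (-0.350, 0.922, 0.164); φ = arcsin(p_z) ≈ 9.44°, λ = atan2(p_y, p_x) ≈ 110.76°.

≈ (9°N, 111°E)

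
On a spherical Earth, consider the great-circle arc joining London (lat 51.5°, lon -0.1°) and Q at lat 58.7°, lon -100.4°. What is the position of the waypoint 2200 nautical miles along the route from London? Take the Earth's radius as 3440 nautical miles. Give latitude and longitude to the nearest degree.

Write both endpoints as unit vectors p₁, p₂ with components (cos φ cos λ, cos φ sin λ, sin φ).
The central angle between the endpoints is δ = arccos(p₁·p₂) ≈ 0.914 rad (52.3°). The total great-circle distance is δ·R ≈ 0.914 × 3440 ≈ 3143 nmi, so the target fraction is f = 2200/3143 ≈ 0.700.
Interpolate at f ≈ 0.700 with slerp weights a = sin((1−f)δ)/sin δ ≈ 0.342, b = sin(fδ)/sin δ ≈ 0.754.
p = a·p₁ + b·p₂ ≈ (0.142, -0.386, 0.912); φ = arcsin(p_z) ≈ 65.74°, λ = atan2(p_y, p_x) ≈ -69.77°.

≈ lat 66°, lon -70°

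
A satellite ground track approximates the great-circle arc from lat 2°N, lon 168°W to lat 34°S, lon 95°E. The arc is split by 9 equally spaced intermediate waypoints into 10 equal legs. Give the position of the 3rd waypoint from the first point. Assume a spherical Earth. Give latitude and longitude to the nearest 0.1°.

≈ lat 14.0°S, lon 167.5°E

Convert each endpoint to a unit vector on the sphere (x = cos φ cos λ, y = cos φ sin λ, z = sin φ).
The central angle between the endpoints is δ = arccos(p₁·p₂) ≈ 1.692 rad (96.9°).
Interpolate at f = 3/10 with slerp weights a = sin((1−f)δ)/sin δ ≈ 0.933, b = sin(fδ)/sin δ ≈ 0.490.
p = a·p₁ + b·p₂ ≈ (-0.947, 0.210, -0.241); φ = arcsin(p_z) ≈ -13.96°, λ = atan2(p_y, p_x) ≈ 167.48°.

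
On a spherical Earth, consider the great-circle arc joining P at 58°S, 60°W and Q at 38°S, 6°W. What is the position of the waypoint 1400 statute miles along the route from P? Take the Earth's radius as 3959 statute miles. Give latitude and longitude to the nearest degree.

≈ 51°S, 27°W

The haversine formula gives a central angle δ ≈ 0.696 rad (39.9°) between the endpoints. The total great-circle distance is δ·R ≈ 0.696 × 3959 ≈ 2755 mi, so the target fraction is f = 1400/2755 ≈ 0.508.
Interpolate at f ≈ 0.508 with slerp weights a = sin((1−f)δ)/sin δ ≈ 0.523, b = sin(fδ)/sin δ ≈ 0.540.
p = a·p₁ + b·p₂ ≈ (0.562, -0.285, -0.777); φ = arcsin(p_z) ≈ -50.94°, λ = atan2(p_y, p_x) ≈ -26.86°.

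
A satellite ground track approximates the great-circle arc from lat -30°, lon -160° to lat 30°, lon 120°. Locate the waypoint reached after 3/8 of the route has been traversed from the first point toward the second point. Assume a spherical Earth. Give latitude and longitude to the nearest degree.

≈ lat -8°, lon 169°

Convert each endpoint to a unit vector on the sphere (x = cos φ cos λ, y = cos φ sin λ, z = sin φ).
The central angle between the endpoints is δ = arccos(p₁·p₂) ≈ 1.691 rad (96.9°).
Interpolate at f = 3/8 with slerp weights a = sin((1−f)δ)/sin δ ≈ 0.877, b = sin(fδ)/sin δ ≈ 0.597.
p = a·p₁ + b·p₂ ≈ (-0.972, 0.188, -0.140); φ = arcsin(p_z) ≈ -8.06°, λ = atan2(p_y, p_x) ≈ 169.07°.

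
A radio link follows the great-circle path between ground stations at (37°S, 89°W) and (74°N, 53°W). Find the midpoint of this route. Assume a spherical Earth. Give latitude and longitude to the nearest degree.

≈ (19°N, 80°W)

Write both endpoints as unit vectors p₁, p₂ with components (cos φ cos λ, cos φ sin λ, sin φ).
The central angle between the endpoints is δ = arccos(p₁·p₂) ≈ 1.983 rad (113.6°).
Interpolate at f = 1/2 with slerp weights a = sin((1−f)δ)/sin δ ≈ 0.913, b = sin(fδ)/sin δ ≈ 0.913.
p = a·p₁ + b·p₂ ≈ (0.164, -0.930, 0.328); φ = arcsin(p_z) ≈ 19.16°, λ = atan2(p_y, p_x) ≈ -79.99°.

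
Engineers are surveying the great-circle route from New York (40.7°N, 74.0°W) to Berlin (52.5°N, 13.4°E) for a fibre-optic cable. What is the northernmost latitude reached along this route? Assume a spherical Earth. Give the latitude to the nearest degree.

≈ 57°N

The great circle lies in the plane with unit normal n̂ = (p₁ × p₂)/|p₁ × p₂|.
Here n̂_z ≈ +0.547; the vertex latitude is φ_max = arccos|n̂_z| ≈ 56.8°.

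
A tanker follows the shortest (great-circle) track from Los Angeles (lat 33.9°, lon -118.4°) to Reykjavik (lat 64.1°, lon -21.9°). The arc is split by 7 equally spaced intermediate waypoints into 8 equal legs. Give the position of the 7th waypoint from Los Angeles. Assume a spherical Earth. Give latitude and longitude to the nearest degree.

≈ lat 66°, lon -40°

From cos δ = sin φ₁ sin φ₂ + cos φ₁ cos φ₂ cos Δλ, the central angle is δ ≈ 1.092 rad (62.6°).
Interpolate at f = 7/8 with slerp weights a = sin((1−f)δ)/sin δ ≈ 0.153, b = sin(fδ)/sin δ ≈ 0.920.
p = a·p₁ + b·p₂ ≈ (0.312, -0.262, 0.913); φ = arcsin(p_z) ≈ 65.95°, λ = atan2(p_y, p_x) ≈ -39.97°.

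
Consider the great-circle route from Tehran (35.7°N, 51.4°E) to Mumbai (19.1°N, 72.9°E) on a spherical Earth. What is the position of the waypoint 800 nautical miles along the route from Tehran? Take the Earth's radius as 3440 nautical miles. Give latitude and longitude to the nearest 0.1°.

≈ 27.3°N, 63.6°E

Convert each endpoint to a unit vector on the sphere (x = cos φ cos λ, y = cos φ sin λ, z = sin φ).
The central angle between the endpoints is δ = arccos(p₁·p₂) ≈ 0.440 rad (25.2°). The total great-circle distance is δ·R ≈ 0.440 × 3440 ≈ 1512 nmi, so the target fraction is f = 800/1512 ≈ 0.529.
Interpolate at f ≈ 0.529 with slerp weights a = sin((1−f)δ)/sin δ ≈ 0.483, b = sin(fδ)/sin δ ≈ 0.542.
p = a·p₁ + b·p₂ ≈ (0.395, 0.796, 0.459); φ = arcsin(p_z) ≈ 27.33°, λ = atan2(p_y, p_x) ≈ 63.59°.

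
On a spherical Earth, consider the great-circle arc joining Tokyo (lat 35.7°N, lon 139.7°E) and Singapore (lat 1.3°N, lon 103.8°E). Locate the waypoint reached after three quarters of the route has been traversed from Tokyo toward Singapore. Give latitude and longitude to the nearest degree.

From cos δ = sin φ₁ sin φ₂ + cos φ₁ cos φ₂ cos Δλ, the central angle is δ ≈ 0.835 rad (47.9°).
Interpolate at f = 3/4 with slerp weights a = sin((1−f)δ)/sin δ ≈ 0.280, b = sin(fδ)/sin δ ≈ 0.791.
p = a·p₁ + b·p₂ ≈ (-0.362, 0.915, 0.181); φ = arcsin(p_z) ≈ 10.43°, λ = atan2(p_y, p_x) ≈ 111.58°.

≈ lat 10°N, lon 112°E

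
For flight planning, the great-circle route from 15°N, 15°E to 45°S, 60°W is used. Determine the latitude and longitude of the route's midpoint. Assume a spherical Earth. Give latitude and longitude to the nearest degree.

≈ 19°S, 16°W

The haversine formula gives a central angle δ ≈ 1.577 rad (90.4°) between the endpoints.
Interpolate at f = 1/2 with slerp weights a = sin((1−f)δ)/sin δ ≈ 0.709, b = sin(fδ)/sin δ ≈ 0.709.
p = a·p₁ + b·p₂ ≈ (0.913, -0.257, -0.318); φ = arcsin(p_z) ≈ -18.54°, λ = atan2(p_y, p_x) ≈ -15.73°.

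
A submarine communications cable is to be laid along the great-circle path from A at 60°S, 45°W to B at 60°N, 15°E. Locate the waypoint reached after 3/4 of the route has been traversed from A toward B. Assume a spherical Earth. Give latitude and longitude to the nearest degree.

Convert each endpoint to a unit vector on the sphere (x = cos φ cos λ, y = cos φ sin λ, z = sin φ).
The central angle between the endpoints is δ = arccos(p₁·p₂) ≈ 2.246 rad (128.7°).
Interpolate at f = 3/4 with slerp weights a = sin((1−f)δ)/sin δ ≈ 0.682, b = sin(fδ)/sin δ ≈ 1.273.
p = a·p₁ + b·p₂ ≈ (0.856, -0.076, 0.512); φ = arcsin(p_z) ≈ 30.77°, λ = atan2(p_y, p_x) ≈ -5.10°.

≈ 31°N, 5°W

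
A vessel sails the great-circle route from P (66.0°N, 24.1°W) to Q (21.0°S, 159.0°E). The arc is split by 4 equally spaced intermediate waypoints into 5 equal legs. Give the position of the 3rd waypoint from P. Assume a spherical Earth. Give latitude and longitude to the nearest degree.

Write both endpoints as unit vectors p₁, p₂ with components (cos φ cos λ, cos φ sin λ, sin φ).
The central angle between the endpoints is δ = arccos(p₁·p₂) ≈ 2.355 rad (135.0°).
Interpolate at f = 3/5 with slerp weights a = sin((1−f)δ)/sin δ ≈ 1.143, b = sin(fδ)/sin δ ≈ 1.396.
p = a·p₁ + b·p₂ ≈ (-0.792, 0.277, 0.544); φ = arcsin(p_z) ≈ 32.96°, λ = atan2(p_y, p_x) ≈ 160.72°.

≈ (33°N, 161°E)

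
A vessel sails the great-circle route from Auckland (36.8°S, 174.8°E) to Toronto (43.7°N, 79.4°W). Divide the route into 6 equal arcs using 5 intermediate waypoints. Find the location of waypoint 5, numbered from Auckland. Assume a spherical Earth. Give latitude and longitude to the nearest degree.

≈ 34°N, 103°W

The haversine formula gives a central angle δ ≈ 2.179 rad (124.9°) between the endpoints.
Interpolate at f = 5/6 with slerp weights a = sin((1−f)δ)/sin δ ≈ 0.433, b = sin(fδ)/sin δ ≈ 1.182.
p = a·p₁ + b·p₂ ≈ (-0.188, -0.809, 0.557); φ = arcsin(p_z) ≈ 33.88°, λ = atan2(p_y, p_x) ≈ -103.09°.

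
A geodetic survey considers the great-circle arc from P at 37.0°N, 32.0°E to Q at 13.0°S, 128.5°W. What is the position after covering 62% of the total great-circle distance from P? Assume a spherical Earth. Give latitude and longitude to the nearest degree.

Write both endpoints as unit vectors p₁, p₂ with components (cos φ cos λ, cos φ sin λ, sin φ).
The central angle between the endpoints is δ = arccos(p₁·p₂) ≈ 2.624 rad (150.3°).
Interpolate at f = 0.62 with slerp weights a = sin((1−f)δ)/sin δ ≈ 1.697, b = sin(fδ)/sin δ ≈ 2.017.
p = a·p₁ + b·p₂ ≈ (-0.074, -0.820, 0.567); φ = arcsin(p_z) ≈ 34.57°, λ = atan2(p_y, p_x) ≈ -95.18°.

≈ 35°N, 95°W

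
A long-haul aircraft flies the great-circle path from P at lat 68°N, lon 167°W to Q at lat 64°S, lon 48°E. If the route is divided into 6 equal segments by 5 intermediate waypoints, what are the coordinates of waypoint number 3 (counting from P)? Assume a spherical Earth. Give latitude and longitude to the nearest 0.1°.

≈ lat 6.4°N, lon 106.5°E

From cos δ = sin φ₁ sin φ₂ + cos φ₁ cos φ₂ cos Δλ, the central angle is δ ≈ 2.887 rad (165.4°).
Interpolate at f = 3/6 with slerp weights a = sin((1−f)δ)/sin δ ≈ 3.945, b = sin(fδ)/sin δ ≈ 3.945.
p = a·p₁ + b·p₂ ≈ (-0.283, 0.953, 0.112); φ = arcsin(p_z) ≈ 6.43°, λ = atan2(p_y, p_x) ≈ 106.53°.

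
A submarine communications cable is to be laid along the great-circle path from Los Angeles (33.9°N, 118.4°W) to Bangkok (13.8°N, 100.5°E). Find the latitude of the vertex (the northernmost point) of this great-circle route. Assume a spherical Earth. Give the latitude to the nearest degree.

≈ 54°N

The great circle lies in the plane with unit normal n̂ = (p₁ × p₂)/|p₁ × p₂|.
Here n̂_z ≈ -0.582; the vertex latitude is φ_max = arccos|n̂_z| ≈ 54.4°.
Check via Clairaut: cos φ_max = |cos φ₁| · sin C = cos(33.9°)·sin(44.5°) ≈ 0.582, again giving ≈ 54.4°.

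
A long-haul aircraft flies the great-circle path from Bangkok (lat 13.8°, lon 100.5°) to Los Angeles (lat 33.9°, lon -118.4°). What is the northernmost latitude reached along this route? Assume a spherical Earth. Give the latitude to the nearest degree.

≈ 54°

The great circle lies in the plane with unit normal n̂ = (p₁ × p₂)/|p₁ × p₂|.
Here n̂_z ≈ +0.582; the vertex latitude is φ_max = arccos|n̂_z| ≈ 54.4°.
Check via Clairaut: cos φ_max = |cos φ₁| · sin C = cos(13.8°)·sin(36.8°) ≈ 0.582, again giving ≈ 54.4°.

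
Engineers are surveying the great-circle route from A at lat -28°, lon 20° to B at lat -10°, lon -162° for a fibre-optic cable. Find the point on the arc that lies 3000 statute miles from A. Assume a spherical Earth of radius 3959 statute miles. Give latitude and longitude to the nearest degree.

≈ lat -71°, lon 27°

Write both endpoints as unit vectors p₁, p₂ with components (cos φ cos λ, cos φ sin λ, sin φ).
The central angle between the endpoints is δ = arccos(p₁·p₂) ≈ 2.478 rad (142.0°). The total great-circle distance is δ·R ≈ 2.478 × 3959 ≈ 9808 mi, so the target fraction is f = 3000/9808 ≈ 0.306.
Interpolate at f ≈ 0.306 with slerp weights a = sin((1−f)δ)/sin δ ≈ 1.605, b = sin(fδ)/sin δ ≈ 1.115.
p = a·p₁ + b·p₂ ≈ (0.287, 0.145, -0.947); φ = arcsin(p_z) ≈ -71.25°, λ = atan2(p_y, p_x) ≈ 26.85°.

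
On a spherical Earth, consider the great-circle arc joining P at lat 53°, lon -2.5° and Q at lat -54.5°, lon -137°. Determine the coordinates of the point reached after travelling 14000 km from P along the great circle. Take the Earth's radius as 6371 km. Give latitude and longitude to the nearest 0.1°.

≈ lat -40.4°, lon -101.1°

Convert each endpoint to a unit vector on the sphere (x = cos φ cos λ, y = cos φ sin λ, z = sin φ).
The central angle between the endpoints is δ = arccos(p₁·p₂) ≈ 2.680 rad (153.5°). The total great-circle distance is δ·R ≈ 2.680 × 6371 ≈ 17071 km, so the target fraction is f = 14000/17071 ≈ 0.820.
Interpolate at f ≈ 0.820 with slerp weights a = sin((1−f)δ)/sin δ ≈ 1.040, b = sin(fδ)/sin δ ≈ 1.817.
p = a·p₁ + b·p₂ ≈ (-0.146, -0.747, -0.649); φ = arcsin(p_z) ≈ -40.44°, λ = atan2(p_y, p_x) ≈ -101.09°.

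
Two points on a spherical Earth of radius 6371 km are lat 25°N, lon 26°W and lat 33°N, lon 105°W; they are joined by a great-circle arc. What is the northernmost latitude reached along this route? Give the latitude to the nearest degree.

The great circle lies in the plane with unit normal n̂ = (p₁ × p₂)/|p₁ × p₂|.
Here n̂_z ≈ -0.805; the vertex latitude is φ_max = arccos|n̂_z| ≈ 36.4°.

≈ 36°N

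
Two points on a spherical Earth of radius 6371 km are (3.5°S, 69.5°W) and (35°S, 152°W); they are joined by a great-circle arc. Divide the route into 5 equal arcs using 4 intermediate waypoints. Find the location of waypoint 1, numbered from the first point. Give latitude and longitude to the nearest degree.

The haversine formula gives a central angle δ ≈ 1.429 rad (81.9°) between the endpoints.
Interpolate at f = 1/5 with slerp weights a = sin((1−f)δ)/sin δ ≈ 0.919, b = sin(fδ)/sin δ ≈ 0.285.
p = a·p₁ + b·p₂ ≈ (0.115, -0.969, -0.219); φ = arcsin(p_z) ≈ -12.67°, λ = atan2(p_y, p_x) ≈ -83.21°.

≈ (13°S, 83°W)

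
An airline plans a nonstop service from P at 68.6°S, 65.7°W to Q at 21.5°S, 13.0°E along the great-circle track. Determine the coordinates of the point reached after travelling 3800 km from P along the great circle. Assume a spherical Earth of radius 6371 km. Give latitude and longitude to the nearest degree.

≈ 50°S, 6°W

Convert each endpoint to a unit vector on the sphere (x = cos φ cos λ, y = cos φ sin λ, z = sin φ).
The central angle between the endpoints is δ = arccos(p₁·p₂) ≈ 1.151 rad (65.9°). The total great-circle distance is δ·R ≈ 1.151 × 6371 ≈ 7332 km, so the target fraction is f = 3800/7332 ≈ 0.518.
Interpolate at f ≈ 0.518 with slerp weights a = sin((1−f)δ)/sin δ ≈ 0.576, b = sin(fδ)/sin δ ≈ 0.615.
p = a·p₁ + b·p₂ ≈ (0.644, -0.063, -0.762); φ = arcsin(p_z) ≈ -49.66°, λ = atan2(p_y, p_x) ≈ -5.58°.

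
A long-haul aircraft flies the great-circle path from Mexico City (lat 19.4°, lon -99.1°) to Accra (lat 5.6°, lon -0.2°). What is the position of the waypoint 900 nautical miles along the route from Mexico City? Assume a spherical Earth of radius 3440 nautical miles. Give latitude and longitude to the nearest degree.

≈ lat 21°, lon -83°

Write both endpoints as unit vectors p₁, p₂ with components (cos φ cos λ, cos φ sin λ, sin φ).
The central angle between the endpoints is δ = arccos(p₁·p₂) ≈ 1.684 rad (96.5°). The total great-circle distance is δ·R ≈ 1.684 × 3440 ≈ 5792 nmi, so the target fraction is f = 900/5792 ≈ 0.155.
Interpolate at f ≈ 0.155 with slerp weights a = sin((1−f)δ)/sin δ ≈ 0.995, b = sin(fδ)/sin δ ≈ 0.260.
p = a·p₁ + b·p₂ ≈ (0.111, -0.928, 0.356); φ = arcsin(p_z) ≈ 20.86°, λ = atan2(p_y, p_x) ≈ -83.20°.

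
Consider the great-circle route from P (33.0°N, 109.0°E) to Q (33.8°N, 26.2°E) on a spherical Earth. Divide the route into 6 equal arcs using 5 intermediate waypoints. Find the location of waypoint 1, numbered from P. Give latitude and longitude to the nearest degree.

Convert each endpoint to a unit vector on the sphere (x = cos φ cos λ, y = cos φ sin λ, z = sin φ).
The central angle between the endpoints is δ = arccos(p₁·p₂) ≈ 1.170 rad (67.0°).
Interpolate at f = 1/6 with slerp weights a = sin((1−f)δ)/sin δ ≈ 0.899, b = sin(fδ)/sin δ ≈ 0.210.
p = a·p₁ + b·p₂ ≈ (-0.089, 0.790, 0.607); φ = arcsin(p_z) ≈ 37.35°, λ = atan2(p_y, p_x) ≈ 96.40°.

≈ (37°N, 96°E)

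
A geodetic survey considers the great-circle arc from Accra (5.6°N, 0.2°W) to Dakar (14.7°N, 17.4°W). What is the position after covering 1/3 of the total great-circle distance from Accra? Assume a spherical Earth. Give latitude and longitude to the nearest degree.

Convert each endpoint to a unit vector on the sphere (x = cos φ cos λ, y = cos φ sin λ, z = sin φ).
The central angle between the endpoints is δ = arccos(p₁·p₂) ≈ 0.335 rad (19.2°).
Interpolate at f = 1/3 with slerp weights a = sin((1−f)δ)/sin δ ≈ 0.674, b = sin(fδ)/sin δ ≈ 0.339.
p = a·p₁ + b·p₂ ≈ (0.983, -0.100, 0.152); φ = arcsin(p_z) ≈ 8.73°, λ = atan2(p_y, p_x) ≈ -5.83°.

≈ (9°N, 6°W)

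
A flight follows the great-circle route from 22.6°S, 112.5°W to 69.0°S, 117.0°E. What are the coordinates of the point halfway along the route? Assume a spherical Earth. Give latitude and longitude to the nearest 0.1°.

≈ 60.6°S, 134.0°W

The haversine formula gives a central angle δ ≈ 1.426 rad (81.7°) between the endpoints.
Interpolate at f = 1/2 with slerp weights a = sin((1−f)δ)/sin δ ≈ 0.661, b = sin(fδ)/sin δ ≈ 0.661.
p = a·p₁ + b·p₂ ≈ (-0.341, -0.353, -0.871); φ = arcsin(p_z) ≈ -60.61°, λ = atan2(p_y, p_x) ≈ -134.04°.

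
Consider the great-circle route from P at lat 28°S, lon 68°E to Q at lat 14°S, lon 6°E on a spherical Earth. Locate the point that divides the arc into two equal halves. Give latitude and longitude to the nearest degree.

From cos δ = sin φ₁ sin φ₂ + cos φ₁ cos φ₂ cos Δλ, the central angle is δ ≈ 1.029 rad (59.0°).
Interpolate at f = 1/2 with slerp weights a = sin((1−f)δ)/sin δ ≈ 0.574, b = sin(fδ)/sin δ ≈ 0.574.
p = a·p₁ + b·p₂ ≈ (0.744, 0.528, -0.409); φ = arcsin(p_z) ≈ -24.12°, λ = atan2(p_y, p_x) ≈ 35.38°.

≈ lat 24°S, lon 35°E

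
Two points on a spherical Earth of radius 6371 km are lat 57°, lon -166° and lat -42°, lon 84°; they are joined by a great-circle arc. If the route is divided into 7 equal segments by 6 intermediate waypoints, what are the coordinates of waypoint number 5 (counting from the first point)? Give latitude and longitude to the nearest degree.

Write both endpoints as unit vectors p₁, p₂ with components (cos φ cos λ, cos φ sin λ, sin φ).
The central angle between the endpoints is δ = arccos(p₁·p₂) ≈ 2.346 rad (134.4°).
Interpolate at f = 5/7 with slerp weights a = sin((1−f)δ)/sin δ ≈ 0.869, b = sin(fδ)/sin δ ≈ 1.392.
p = a·p₁ + b·p₂ ≈ (-0.351, 0.914, -0.202); φ = arcsin(p_z) ≈ -11.67°, λ = atan2(p_y, p_x) ≈ 111.02°.

≈ lat -12°, lon 111°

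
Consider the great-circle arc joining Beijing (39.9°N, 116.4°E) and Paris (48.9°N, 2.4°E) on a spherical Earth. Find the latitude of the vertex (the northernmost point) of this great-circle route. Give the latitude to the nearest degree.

The great circle lies in the plane with unit normal n̂ = (p₁ × p₂)/|p₁ × p₂|.
Here n̂_z ≈ -0.480; the vertex latitude is φ_max = arccos|n̂_z| ≈ 61.3°.
Check via Clairaut: cos φ_max = |cos φ₁| · sin C = cos(39.9°)·sin(38.7°) ≈ 0.480, again giving ≈ 61.3°.

≈ 61°N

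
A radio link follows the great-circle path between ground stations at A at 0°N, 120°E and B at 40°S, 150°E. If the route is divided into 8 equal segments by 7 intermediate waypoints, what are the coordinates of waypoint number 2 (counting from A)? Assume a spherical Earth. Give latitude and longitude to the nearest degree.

The haversine formula gives a central angle δ ≈ 0.845 rad (48.4°) between the endpoints.
Interpolate at f = 2/8 with slerp weights a = sin((1−f)δ)/sin δ ≈ 0.792, b = sin(fδ)/sin δ ≈ 0.280.
p = a·p₁ + b·p₂ ≈ (-0.582, 0.793, -0.180); φ = arcsin(p_z) ≈ -10.38°, λ = atan2(p_y, p_x) ≈ 126.27°.

≈ 10°S, 126°E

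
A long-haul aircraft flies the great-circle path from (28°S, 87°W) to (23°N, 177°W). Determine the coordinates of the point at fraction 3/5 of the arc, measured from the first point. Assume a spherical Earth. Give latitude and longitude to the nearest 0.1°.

Write both endpoints as unit vectors p₁, p₂ with components (cos φ cos λ, cos φ sin λ, sin φ).
The central angle between the endpoints is δ = arccos(p₁·p₂) ≈ 1.755 rad (100.6°).
Interpolate at f = 3/5 with slerp weights a = sin((1−f)δ)/sin δ ≈ 0.657, b = sin(fδ)/sin δ ≈ 0.884.
p = a·p₁ + b·p₂ ≈ (-0.782, -0.622, 0.037); φ = arcsin(p_z) ≈ 2.12°, λ = atan2(p_y, p_x) ≈ -141.52°.

≈ (2.1°N, 141.5°W)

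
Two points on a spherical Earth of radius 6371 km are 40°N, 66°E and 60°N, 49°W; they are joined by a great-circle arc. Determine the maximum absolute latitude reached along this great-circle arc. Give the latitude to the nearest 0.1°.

The great circle lies in the plane with unit normal n̂ = (p₁ × p₂)/|p₁ × p₂|.
Here n̂_z ≈ -0.378; the vertex latitude is φ_max = arccos|n̂_z| ≈ 67.8°.

≈ 67.8°N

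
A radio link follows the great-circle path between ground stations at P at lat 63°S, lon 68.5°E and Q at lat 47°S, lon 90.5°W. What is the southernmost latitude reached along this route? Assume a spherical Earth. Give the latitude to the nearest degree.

The great circle lies in the plane with unit normal n̂ = (p₁ × p₂)/|p₁ × p₂|.
Here n̂_z ≈ -0.119; the vertex latitude is φ_max = arccos|n̂_z| ≈ 83.2°.
Check via Clairaut: cos φ_max = |cos φ₁| · sin C = cos(63.0°)·sin(164.8°) ≈ 0.119, again giving ≈ 83.2°.

≈ 83°S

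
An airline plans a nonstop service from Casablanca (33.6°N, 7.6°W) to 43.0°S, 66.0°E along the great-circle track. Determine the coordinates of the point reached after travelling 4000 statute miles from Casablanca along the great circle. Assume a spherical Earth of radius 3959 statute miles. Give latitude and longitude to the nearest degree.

Write both endpoints as unit vectors p₁, p₂ with components (cos φ cos λ, cos φ sin λ, sin φ).
The central angle between the endpoints is δ = arccos(p₁·p₂) ≈ 1.778 rad (101.9°). The total great-circle distance is δ·R ≈ 1.778 × 3959 ≈ 7038 mi, so the target fraction is f = 4000/7038 ≈ 0.568.
Interpolate at f ≈ 0.568 with slerp weights a = sin((1−f)δ)/sin δ ≈ 0.709, b = sin(fδ)/sin δ ≈ 0.865.
p = a·p₁ + b·p₂ ≈ (0.843, 0.500, -0.198); φ = arcsin(p_z) ≈ -11.40°, λ = atan2(p_y, p_x) ≈ 30.68°.

≈ 11°S, 31°E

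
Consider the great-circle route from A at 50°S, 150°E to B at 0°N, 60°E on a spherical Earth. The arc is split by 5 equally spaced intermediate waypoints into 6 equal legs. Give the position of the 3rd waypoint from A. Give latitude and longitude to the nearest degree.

≈ 33°S, 93°E

Convert each endpoint to a unit vector on the sphere (x = cos φ cos λ, y = cos φ sin λ, z = sin φ).
The central angle between the endpoints is δ = arccos(p₁·p₂) ≈ 1.571 rad (90.0°).
Interpolate at f = 3/6 with slerp weights a = sin((1−f)δ)/sin δ ≈ 0.707, b = sin(fδ)/sin δ ≈ 0.707.
p = a·p₁ + b·p₂ ≈ (-0.040, 0.840, -0.542); φ = arcsin(p_z) ≈ -32.80°, λ = atan2(p_y, p_x) ≈ 92.73°.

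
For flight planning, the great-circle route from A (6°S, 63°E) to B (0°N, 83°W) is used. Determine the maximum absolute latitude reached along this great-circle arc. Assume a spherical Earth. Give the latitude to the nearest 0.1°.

≈ 10.6°S

The great circle lies in the plane with unit normal n̂ = (p₁ × p₂)/|p₁ × p₂|.
Here n̂_z ≈ -0.983; the vertex latitude is φ_max = arccos|n̂_z| ≈ 10.6°.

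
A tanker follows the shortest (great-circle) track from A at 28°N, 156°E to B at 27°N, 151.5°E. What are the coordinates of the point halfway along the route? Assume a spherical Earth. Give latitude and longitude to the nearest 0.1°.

≈ 27.5°N, 153.7°E

Write both endpoints as unit vectors p₁, p₂ with components (cos φ cos λ, cos φ sin λ, sin φ).
The central angle between the endpoints is δ = arccos(p₁·p₂) ≈ 0.072 rad (4.1°).
Interpolate at f = 1/2 with slerp weights a = sin((1−f)δ)/sin δ ≈ 0.500, b = sin(fδ)/sin δ ≈ 0.500.
p = a·p₁ + b·p₂ ≈ (-0.795, 0.392, 0.462); φ = arcsin(p_z) ≈ 27.52°, λ = atan2(p_y, p_x) ≈ 153.74°.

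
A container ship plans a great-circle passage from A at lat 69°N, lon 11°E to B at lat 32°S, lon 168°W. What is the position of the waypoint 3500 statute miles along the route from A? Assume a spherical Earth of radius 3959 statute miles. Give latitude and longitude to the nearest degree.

Write both endpoints as unit vectors p₁, p₂ with components (cos φ cos λ, cos φ sin λ, sin φ).
The central angle between the endpoints is δ = arccos(p₁·p₂) ≈ 2.496 rad (143.0°). The total great-circle distance is δ·R ≈ 2.496 × 3959 ≈ 9881 mi, so the target fraction is f = 3500/9881 ≈ 0.354.
Interpolate at f ≈ 0.354 with slerp weights a = sin((1−f)δ)/sin δ ≈ 1.660, b = sin(fδ)/sin δ ≈ 1.285.
p = a·p₁ + b·p₂ ≈ (-0.482, -0.113, 0.869); φ = arcsin(p_z) ≈ 60.34°, λ = atan2(p_y, p_x) ≈ -166.80°.

≈ lat 60°N, lon 167°W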